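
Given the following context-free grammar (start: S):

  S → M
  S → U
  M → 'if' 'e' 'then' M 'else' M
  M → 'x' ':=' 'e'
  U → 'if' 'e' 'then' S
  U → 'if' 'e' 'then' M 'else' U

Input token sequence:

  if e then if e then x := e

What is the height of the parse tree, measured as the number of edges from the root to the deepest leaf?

[S [U if e then [S [U if e then [S [M x := e]]]]]]

6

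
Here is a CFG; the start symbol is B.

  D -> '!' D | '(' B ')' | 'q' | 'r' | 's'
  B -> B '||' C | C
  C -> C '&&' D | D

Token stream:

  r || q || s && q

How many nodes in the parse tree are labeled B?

3

[B [B [B [C [D r]]] || [C [D q]]] || [C [C [D s]] && [D q]]]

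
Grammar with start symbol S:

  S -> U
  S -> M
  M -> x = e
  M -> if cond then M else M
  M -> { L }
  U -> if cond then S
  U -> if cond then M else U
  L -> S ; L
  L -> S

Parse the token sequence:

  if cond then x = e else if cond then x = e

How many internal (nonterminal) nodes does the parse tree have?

[S [U if cond then [M x = e] else [U if cond then [S [M x = e]]]]]

6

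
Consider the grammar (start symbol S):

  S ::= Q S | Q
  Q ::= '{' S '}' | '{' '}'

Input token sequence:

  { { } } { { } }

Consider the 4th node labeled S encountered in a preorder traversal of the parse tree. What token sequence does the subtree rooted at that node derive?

{ }

[S [Q { [S [Q { }]] }] [S [Q { [S [Q { }]] }]]]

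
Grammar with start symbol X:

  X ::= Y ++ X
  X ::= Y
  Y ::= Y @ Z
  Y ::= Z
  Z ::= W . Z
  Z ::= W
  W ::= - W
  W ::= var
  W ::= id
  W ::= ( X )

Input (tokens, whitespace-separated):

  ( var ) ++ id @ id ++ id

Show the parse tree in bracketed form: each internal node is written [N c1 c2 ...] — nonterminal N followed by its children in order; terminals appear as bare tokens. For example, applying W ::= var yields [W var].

[X [Y [Z [W ( [X [Y [Z [W var]]]] )]]] ++ [X [Y [Y [Z [W id]]] @ [Z [W id]]] ++ [X [Y [Z [W id]]]]]]

X
Y ++ X
Z ++ X
W ++ X
( X ) ++ X
( Y ) ++ X
( Z ) ++ X
( W ) ++ X
( var ) ++ X
( var ) ++ Y ++ X
( var ) ++ Y @ Z ++ X
( var ) ++ Z @ Z ++ X
( var ) ++ W @ Z ++ X
( var ) ++ id @ Z ++ X
( var ) ++ id @ W ++ X
( var ) ++ id @ id ++ X
( var ) ++ id @ id ++ Y
( var ) ++ id @ id ++ Z
( var ) ++ id @ id ++ W
( var ) ++ id @ id ++ id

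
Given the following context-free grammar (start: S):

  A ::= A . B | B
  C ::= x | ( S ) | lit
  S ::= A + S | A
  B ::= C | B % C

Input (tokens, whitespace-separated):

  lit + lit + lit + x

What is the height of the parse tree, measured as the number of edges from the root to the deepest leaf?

7

[S [A [B [C lit]]] + [S [A [B [C lit]]] + [S [A [B [C lit]]] + [S [A [B [C x]]]]]]]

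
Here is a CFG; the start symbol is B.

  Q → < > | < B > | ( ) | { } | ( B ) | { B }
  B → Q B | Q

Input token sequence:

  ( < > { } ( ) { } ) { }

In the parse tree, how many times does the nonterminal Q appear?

[B [Q ( [B [Q < >] [B [Q { }] [B [Q ( )] [B [Q { }]]]]] )] [B [Q { }]]]

6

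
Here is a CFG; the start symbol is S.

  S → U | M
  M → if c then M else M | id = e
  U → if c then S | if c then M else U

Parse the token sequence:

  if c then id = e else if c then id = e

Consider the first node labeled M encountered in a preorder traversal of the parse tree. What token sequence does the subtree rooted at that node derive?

[S [U if c then [M id = e] else [U if c then [S [M id = e]]]]]

id = e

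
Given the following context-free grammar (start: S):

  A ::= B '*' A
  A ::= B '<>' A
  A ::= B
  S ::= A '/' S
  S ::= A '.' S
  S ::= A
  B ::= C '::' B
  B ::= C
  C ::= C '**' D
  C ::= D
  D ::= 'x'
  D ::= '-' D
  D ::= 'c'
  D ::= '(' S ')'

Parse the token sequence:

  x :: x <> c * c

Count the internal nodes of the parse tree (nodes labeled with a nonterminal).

16

[S [A [B [C [D x]] :: [B [C [D x]]]] <> [A [B [C [D c]]] * [A [B [C [D c]]]]]]]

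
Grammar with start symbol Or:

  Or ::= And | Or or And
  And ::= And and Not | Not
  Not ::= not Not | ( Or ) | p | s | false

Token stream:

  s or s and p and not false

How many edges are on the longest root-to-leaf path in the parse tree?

5

[Or [Or [And [Not s]]] or [And [And [And [Not s]] and [Not p]] and [Not not [Not false]]]]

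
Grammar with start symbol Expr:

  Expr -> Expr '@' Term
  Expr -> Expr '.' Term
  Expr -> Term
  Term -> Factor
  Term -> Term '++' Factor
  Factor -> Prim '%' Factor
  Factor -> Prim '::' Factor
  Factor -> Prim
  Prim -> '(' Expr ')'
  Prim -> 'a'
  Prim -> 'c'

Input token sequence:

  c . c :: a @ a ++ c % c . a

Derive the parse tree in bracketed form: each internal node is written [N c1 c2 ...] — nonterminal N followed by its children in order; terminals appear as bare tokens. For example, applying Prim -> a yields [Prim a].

[Expr [Expr [Expr [Expr [Term [Factor [Prim c]]]] . [Term [Factor [Prim c] :: [Factor [Prim a]]]]] @ [Term [Term [Factor [Prim a]]] ++ [Factor [Prim c] % [Factor [Prim c]]]]] . [Term [Factor [Prim a]]]]

Expr
Expr . Term
Expr @ Term . Term
Expr . Term @ Term . Term
Term . Term @ Term . Term
Factor . Term @ Term . Term
Prim . Term @ Term . Term
c . Term @ Term . Term
c . Factor @ Term . Term
c . Prim :: Factor @ Term . Term
c . c :: Factor @ Term . Term
c . c :: Prim @ Term . Term
c . c :: a @ Term . Term
c . c :: a @ Term ++ Factor . Term
c . c :: a @ Factor ++ Factor . Term
c . c :: a @ Prim ++ Factor . Term
c . c :: a @ a ++ Factor . Term
c . c :: a @ a ++ Prim % Factor . Term
c . c :: a @ a ++ c % Factor . Term
c . c :: a @ a ++ c % Prim . Term
c . c :: a @ a ++ c % c . Term
c . c :: a @ a ++ c % c . Factor
c . c :: a @ a ++ c % c . Prim
c . c :: a @ a ++ c % c . a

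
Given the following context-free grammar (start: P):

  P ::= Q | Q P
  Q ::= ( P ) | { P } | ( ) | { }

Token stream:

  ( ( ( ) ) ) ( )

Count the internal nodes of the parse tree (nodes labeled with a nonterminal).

8

[P [Q ( [P [Q ( [P [Q ( )]] )]] )] [P [Q ( )]]]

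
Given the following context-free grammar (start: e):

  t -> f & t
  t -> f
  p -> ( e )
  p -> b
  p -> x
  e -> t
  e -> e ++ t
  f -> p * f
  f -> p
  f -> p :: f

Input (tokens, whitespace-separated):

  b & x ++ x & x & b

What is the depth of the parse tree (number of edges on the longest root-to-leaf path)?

[e [e [t [f [p b]] & [t [f [p x]]]]] ++ [t [f [p x]] & [t [f [p x]] & [t [f [p b]]]]]]

6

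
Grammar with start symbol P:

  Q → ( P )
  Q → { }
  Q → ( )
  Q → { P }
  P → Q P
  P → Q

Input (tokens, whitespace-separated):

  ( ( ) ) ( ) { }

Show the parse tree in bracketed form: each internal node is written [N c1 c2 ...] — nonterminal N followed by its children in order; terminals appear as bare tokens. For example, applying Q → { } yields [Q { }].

P
Q P
( P ) P
( Q ) P
( ( ) ) P
( ( ) ) Q P
( ( ) ) ( ) P
( ( ) ) ( ) Q
( ( ) ) ( ) { }

[P [Q ( [P [Q ( )]] )] [P [Q ( )] [P [Q { }]]]]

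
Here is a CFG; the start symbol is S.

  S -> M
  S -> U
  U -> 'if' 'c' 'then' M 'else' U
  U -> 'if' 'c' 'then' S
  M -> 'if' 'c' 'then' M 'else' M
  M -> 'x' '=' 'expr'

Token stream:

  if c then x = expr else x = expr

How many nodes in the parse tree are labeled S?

[S [M if c then [M x = expr] else [M x = expr]]]

1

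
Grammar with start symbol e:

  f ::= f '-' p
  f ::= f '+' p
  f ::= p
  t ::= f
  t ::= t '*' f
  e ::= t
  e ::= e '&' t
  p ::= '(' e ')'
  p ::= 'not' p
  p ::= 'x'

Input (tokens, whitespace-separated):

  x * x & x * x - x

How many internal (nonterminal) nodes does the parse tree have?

[e [e [t [t [f [p x]]] * [f [p x]]]] & [t [t [f [p x]]] * [f [f [p x]] - [p x]]]]

16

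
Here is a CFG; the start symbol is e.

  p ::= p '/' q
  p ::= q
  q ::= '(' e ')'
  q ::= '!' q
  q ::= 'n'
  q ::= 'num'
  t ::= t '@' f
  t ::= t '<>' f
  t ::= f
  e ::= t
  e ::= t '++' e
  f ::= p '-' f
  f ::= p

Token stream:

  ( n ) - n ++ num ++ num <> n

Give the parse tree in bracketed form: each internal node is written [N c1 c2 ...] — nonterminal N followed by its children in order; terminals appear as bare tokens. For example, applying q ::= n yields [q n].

[e [t [f [p [q ( [e [t [f [p [q n]]]]] )]] - [f [p [q n]]]]] ++ [e [t [f [p [q num]]]] ++ [e [t [t [f [p [q num]]]] <> [f [p [q n]]]]]]]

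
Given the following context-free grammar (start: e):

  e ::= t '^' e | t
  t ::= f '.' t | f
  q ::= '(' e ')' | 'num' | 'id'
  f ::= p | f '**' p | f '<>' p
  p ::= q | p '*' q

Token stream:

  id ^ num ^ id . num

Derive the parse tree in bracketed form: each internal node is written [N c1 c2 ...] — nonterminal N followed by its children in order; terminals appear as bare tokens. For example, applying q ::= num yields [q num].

e
t ^ e
f ^ e
p ^ e
q ^ e
id ^ e
id ^ t ^ e
id ^ f ^ e
id ^ p ^ e
id ^ q ^ e
id ^ num ^ e
id ^ num ^ t
id ^ num ^ f . t
id ^ num ^ p . t
id ^ num ^ q . t
id ^ num ^ id . t
id ^ num ^ id . f
id ^ num ^ id . p
id ^ num ^ id . q
id ^ num ^ id . num

[e [t [f [p [q id]]]] ^ [e [t [f [p [q num]]]] ^ [e [t [f [p [q id]]] . [t [f [p [q num]]]]]]]]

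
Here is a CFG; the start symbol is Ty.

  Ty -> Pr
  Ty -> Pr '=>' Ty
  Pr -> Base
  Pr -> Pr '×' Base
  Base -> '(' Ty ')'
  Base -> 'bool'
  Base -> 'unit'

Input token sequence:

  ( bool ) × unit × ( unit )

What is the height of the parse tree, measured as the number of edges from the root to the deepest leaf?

[Ty [Pr [Pr [Pr [Base ( [Ty [Pr [Base bool]]] )]] × [Base unit]] × [Base ( [Ty [Pr [Base unit]]] )]]]

8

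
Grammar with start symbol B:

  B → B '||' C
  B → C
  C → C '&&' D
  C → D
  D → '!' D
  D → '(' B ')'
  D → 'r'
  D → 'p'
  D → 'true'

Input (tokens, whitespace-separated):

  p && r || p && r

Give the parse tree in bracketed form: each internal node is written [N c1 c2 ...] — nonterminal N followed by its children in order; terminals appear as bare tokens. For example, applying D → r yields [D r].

[B [B [C [C [D p]] && [D r]]] || [C [C [D p]] && [D r]]]

B
B || C
C || C
C && D || C
D && D || C
p && D || C
p && r || C
p && r || C && D
p && r || D && D
p && r || p && D
p && r || p && r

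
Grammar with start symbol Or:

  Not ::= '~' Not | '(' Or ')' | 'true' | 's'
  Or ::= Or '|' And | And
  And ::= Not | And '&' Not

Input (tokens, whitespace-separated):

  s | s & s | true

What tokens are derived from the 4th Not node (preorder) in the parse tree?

true

[Or [Or [Or [And [Not s]]] | [And [And [Not s]] & [Not s]]] | [And [Not true]]]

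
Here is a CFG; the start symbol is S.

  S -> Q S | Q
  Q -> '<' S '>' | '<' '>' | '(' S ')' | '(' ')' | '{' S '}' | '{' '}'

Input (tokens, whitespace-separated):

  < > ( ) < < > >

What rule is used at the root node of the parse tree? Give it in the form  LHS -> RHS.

S -> Q S

[S [Q < >] [S [Q ( )] [S [Q < [S [Q < >]] >]]]]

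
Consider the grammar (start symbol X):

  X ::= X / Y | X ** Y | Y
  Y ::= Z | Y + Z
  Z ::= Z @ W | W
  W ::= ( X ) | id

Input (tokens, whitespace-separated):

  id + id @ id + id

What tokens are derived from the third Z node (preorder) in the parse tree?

id

[X [Y [Y [Y [Z [W id]]] + [Z [Z [W id]] @ [W id]]] + [Z [W id]]]]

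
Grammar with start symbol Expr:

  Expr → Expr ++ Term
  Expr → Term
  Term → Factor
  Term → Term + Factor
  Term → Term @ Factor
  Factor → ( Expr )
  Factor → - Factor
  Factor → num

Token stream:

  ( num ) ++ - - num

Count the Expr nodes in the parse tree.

[Expr [Expr [Term [Factor ( [Expr [Term [Factor num]]] )]]] ++ [Term [Factor - [Factor - [Factor num]]]]]

3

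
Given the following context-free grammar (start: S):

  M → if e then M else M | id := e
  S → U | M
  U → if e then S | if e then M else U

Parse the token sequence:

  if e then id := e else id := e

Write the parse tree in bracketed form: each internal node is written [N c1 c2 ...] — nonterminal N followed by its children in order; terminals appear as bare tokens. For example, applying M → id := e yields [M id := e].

[S [M if e then [M id := e] else [M id := e]]]

S
M
if e then M else M
if e then id := e else M
if e then id := e else id := e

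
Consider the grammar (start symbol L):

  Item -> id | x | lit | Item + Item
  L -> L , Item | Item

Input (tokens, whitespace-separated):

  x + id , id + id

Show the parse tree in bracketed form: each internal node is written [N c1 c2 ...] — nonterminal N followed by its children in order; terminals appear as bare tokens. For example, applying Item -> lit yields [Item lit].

[L [L [Item [Item x] + [Item id]]] , [Item [Item id] + [Item id]]]

L
L , Item
Item , Item
Item + Item , Item
x + Item , Item
x + id , Item
x + id , Item + Item
x + id , id + Item
x + id , id + id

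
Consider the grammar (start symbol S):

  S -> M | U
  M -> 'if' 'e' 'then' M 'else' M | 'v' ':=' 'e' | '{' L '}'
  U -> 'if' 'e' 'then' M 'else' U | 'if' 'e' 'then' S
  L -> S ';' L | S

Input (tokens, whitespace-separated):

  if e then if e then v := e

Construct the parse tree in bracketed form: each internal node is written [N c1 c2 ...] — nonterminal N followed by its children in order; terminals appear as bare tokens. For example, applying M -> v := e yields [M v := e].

[S [U if e then [S [U if e then [S [M v := e]]]]]]

S
U
if e then S
if e then U
if e then if e then S
if e then if e then M
if e then if e then v := e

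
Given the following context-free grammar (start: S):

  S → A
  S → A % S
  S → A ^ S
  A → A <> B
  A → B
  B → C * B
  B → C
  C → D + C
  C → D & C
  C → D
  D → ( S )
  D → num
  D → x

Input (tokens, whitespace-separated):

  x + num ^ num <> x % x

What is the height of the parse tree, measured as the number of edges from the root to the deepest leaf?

7

[S [A [B [C [D x] + [C [D num]]]]] ^ [S [A [A [B [C [D num]]]] <> [B [C [D x]]]] % [S [A [B [C [D x]]]]]]]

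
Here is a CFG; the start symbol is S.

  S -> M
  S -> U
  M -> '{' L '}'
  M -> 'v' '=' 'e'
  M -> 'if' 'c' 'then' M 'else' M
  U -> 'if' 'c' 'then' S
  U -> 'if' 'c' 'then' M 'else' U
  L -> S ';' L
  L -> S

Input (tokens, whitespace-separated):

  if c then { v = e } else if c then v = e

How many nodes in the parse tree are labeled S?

3

[S [U if c then [M { [L [S [M v = e]]] }] else [U if c then [S [M v = e]]]]]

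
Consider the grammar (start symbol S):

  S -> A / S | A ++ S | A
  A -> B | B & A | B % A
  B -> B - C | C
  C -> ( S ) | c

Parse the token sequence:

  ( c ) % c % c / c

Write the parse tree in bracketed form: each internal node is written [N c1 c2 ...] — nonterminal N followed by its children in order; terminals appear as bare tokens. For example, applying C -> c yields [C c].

[S [A [B [C ( [S [A [B [C c]]]] )]] % [A [B [C c]] % [A [B [C c]]]]] / [S [A [B [C c]]]]]

S
A / S
B % A / S
C % A / S
( S ) % A / S
( A ) % A / S
( B ) % A / S
( C ) % A / S
( c ) % A / S
( c ) % B % A / S
( c ) % C % A / S
( c ) % c % A / S
( c ) % c % B / S
( c ) % c % C / S
( c ) % c % c / S
( c ) % c % c / A
( c ) % c % c / B
( c ) % c % c / C
( c ) % c % c / c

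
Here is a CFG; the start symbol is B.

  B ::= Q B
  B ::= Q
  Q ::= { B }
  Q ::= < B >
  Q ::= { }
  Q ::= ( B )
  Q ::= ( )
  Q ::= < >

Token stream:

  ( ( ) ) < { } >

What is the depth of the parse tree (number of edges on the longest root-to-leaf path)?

[B [Q ( [B [Q ( )]] )] [B [Q < [B [Q { }]] >]]]

5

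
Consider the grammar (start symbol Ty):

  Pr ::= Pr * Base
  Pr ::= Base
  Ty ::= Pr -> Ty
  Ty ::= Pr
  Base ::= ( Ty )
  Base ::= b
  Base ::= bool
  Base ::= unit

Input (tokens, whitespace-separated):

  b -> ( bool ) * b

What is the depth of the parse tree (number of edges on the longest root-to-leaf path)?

[Ty [Pr [Base b]] -> [Ty [Pr [Pr [Base ( [Ty [Pr [Base bool]]] )]] * [Base b]]]]

8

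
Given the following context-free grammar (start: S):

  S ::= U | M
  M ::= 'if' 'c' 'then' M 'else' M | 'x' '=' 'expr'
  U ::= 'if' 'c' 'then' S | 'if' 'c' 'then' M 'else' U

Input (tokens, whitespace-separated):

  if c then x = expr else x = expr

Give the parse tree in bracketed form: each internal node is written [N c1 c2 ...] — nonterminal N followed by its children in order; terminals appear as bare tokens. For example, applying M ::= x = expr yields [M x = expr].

[S [M if c then [M x = expr] else [M x = expr]]]

S
M
if c then M else M
if c then x = expr else M
if c then x = expr else x = expr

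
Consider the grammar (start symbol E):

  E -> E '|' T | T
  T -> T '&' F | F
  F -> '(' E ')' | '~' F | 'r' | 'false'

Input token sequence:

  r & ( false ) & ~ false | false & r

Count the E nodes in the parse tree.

[E [E [T [T [T [F r]] & [F ( [E [T [F false]]] )]] & [F ~ [F false]]]] | [T [T [F false]] & [F r]]]

3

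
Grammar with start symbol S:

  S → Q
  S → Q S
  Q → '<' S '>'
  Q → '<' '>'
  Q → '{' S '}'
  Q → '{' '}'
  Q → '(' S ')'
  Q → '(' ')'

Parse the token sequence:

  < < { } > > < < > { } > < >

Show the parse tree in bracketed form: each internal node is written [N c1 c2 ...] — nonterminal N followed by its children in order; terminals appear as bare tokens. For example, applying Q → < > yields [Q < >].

[S [Q < [S [Q < [S [Q { }]] >]] >] [S [Q < [S [Q < >] [S [Q { }]]] >] [S [Q < >]]]]

S
Q S
< S > S
< Q > S
< < S > > S
< < Q > > S
< < { } > > S
< < { } > > Q S
< < { } > > < S > S
< < { } > > < Q S > S
< < { } > > < < > S > S
< < { } > > < < > Q > S
< < { } > > < < > { } > S
< < { } > > < < > { } > Q
< < { } > > < < > { } > < >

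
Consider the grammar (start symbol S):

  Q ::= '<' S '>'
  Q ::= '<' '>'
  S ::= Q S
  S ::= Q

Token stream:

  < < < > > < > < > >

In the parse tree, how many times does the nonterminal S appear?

5

[S [Q < [S [Q < [S [Q < >]] >] [S [Q < >] [S [Q < >]]]] >]]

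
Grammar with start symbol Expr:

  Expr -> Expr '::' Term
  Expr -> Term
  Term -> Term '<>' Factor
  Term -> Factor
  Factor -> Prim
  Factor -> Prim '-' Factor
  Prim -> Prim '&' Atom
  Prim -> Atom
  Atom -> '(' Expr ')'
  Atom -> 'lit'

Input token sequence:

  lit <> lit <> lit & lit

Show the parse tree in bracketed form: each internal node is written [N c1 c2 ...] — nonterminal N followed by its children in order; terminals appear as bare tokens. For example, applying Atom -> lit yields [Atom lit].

Expr
Term
Term <> Factor
Term <> Factor <> Factor
Factor <> Factor <> Factor
Prim <> Factor <> Factor
Atom <> Factor <> Factor
lit <> Factor <> Factor
lit <> Prim <> Factor
lit <> Atom <> Factor
lit <> lit <> Factor
lit <> lit <> Prim
lit <> lit <> Prim & Atom
lit <> lit <> Atom & Atom
lit <> lit <> lit & Atom
lit <> lit <> lit & lit

[Expr [Term [Term [Term [Factor [Prim [Atom lit]]]] <> [Factor [Prim [Atom lit]]]] <> [Factor [Prim [Prim [Atom lit]] & [Atom lit]]]]]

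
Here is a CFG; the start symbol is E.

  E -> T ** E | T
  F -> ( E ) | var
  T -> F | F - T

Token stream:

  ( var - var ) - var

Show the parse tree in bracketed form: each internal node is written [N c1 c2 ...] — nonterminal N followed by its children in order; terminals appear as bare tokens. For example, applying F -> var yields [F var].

[E [T [F ( [E [T [F var] - [T [F var]]]] )] - [T [F var]]]]

E
T
F - T
( E ) - T
( T ) - T
( F - T ) - T
( var - T ) - T
( var - F ) - T
( var - var ) - T
( var - var ) - F
( var - var ) - var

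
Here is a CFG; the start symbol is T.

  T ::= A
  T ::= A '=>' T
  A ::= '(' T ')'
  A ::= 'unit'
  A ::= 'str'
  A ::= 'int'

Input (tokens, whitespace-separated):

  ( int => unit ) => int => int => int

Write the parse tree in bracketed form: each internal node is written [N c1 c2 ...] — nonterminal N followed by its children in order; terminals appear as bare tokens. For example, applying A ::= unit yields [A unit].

[T [A ( [T [A int] => [T [A unit]]] )] => [T [A int] => [T [A int] => [T [A int]]]]]

T
A => T
( T ) => T
( A => T ) => T
( int => T ) => T
( int => A ) => T
( int => unit ) => T
( int => unit ) => A => T
( int => unit ) => int => T
( int => unit ) => int => A => T
( int => unit ) => int => int => T
( int => unit ) => int => int => A
( int => unit ) => int => int => int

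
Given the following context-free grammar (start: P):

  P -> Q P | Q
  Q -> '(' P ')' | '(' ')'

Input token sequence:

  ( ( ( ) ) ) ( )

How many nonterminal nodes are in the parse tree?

8

[P [Q ( [P [Q ( [P [Q ( )]] )]] )] [P [Q ( )]]]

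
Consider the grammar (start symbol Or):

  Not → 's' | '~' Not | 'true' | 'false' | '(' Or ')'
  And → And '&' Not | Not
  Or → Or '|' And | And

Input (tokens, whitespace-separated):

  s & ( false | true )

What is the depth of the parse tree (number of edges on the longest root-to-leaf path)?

[Or [And [And [Not s]] & [Not ( [Or [Or [And [Not false]]] | [And [Not true]]] )]]]

7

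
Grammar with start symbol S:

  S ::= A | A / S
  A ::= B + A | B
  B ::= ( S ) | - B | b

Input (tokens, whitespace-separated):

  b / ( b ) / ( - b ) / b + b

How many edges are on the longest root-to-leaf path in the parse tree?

9

[S [A [B b]] / [S [A [B ( [S [A [B b]]] )]] / [S [A [B ( [S [A [B - [B b]]]] )]] / [S [A [B b] + [A [B b]]]]]]]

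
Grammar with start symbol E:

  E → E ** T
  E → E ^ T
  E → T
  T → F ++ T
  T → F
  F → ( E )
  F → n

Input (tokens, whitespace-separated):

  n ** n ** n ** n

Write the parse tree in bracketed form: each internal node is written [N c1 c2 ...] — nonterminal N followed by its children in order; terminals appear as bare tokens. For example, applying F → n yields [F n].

[E [E [E [E [T [F n]]] ** [T [F n]]] ** [T [F n]]] ** [T [F n]]]

E
E ** T
E ** T ** T
E ** T ** T ** T
T ** T ** T ** T
F ** T ** T ** T
n ** T ** T ** T
n ** F ** T ** T
n ** n ** T ** T
n ** n ** F ** T
n ** n ** n ** T
n ** n ** n ** F
n ** n ** n ** n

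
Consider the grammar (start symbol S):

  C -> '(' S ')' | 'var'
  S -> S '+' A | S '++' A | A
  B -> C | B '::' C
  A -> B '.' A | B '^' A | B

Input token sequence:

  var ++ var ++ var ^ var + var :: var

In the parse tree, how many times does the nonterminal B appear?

[S [S [S [S [A [B [C var]]]] ++ [A [B [C var]]]] ++ [A [B [C var]] ^ [A [B [C var]]]]] + [A [B [B [C var]] :: [C var]]]]

6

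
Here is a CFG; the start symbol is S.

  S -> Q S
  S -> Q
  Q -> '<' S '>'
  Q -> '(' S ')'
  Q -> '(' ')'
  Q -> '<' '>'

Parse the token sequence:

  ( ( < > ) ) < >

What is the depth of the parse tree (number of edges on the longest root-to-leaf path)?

6

[S [Q ( [S [Q ( [S [Q < >]] )]] )] [S [Q < >]]]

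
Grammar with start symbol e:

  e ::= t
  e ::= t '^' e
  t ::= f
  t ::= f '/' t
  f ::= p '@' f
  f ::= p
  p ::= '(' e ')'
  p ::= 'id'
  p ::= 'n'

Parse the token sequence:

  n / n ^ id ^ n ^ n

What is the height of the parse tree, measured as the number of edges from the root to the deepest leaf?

[e [t [f [p n]] / [t [f [p n]]]] ^ [e [t [f [p id]]] ^ [e [t [f [p n]]] ^ [e [t [f [p n]]]]]]]

7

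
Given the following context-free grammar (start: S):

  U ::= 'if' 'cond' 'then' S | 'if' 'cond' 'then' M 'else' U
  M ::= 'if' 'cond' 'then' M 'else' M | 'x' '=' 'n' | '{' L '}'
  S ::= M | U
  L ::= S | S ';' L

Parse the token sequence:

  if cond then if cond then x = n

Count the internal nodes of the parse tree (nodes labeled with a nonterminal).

6

[S [U if cond then [S [U if cond then [S [M x = n]]]]]]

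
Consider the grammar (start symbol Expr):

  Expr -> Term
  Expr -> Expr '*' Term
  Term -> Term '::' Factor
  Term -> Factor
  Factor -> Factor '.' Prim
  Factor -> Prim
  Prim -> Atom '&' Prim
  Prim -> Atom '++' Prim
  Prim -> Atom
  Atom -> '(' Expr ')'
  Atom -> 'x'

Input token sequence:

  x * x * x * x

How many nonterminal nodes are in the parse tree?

[Expr [Expr [Expr [Expr [Term [Factor [Prim [Atom x]]]]] * [Term [Factor [Prim [Atom x]]]]] * [Term [Factor [Prim [Atom x]]]]] * [Term [Factor [Prim [Atom x]]]]]

20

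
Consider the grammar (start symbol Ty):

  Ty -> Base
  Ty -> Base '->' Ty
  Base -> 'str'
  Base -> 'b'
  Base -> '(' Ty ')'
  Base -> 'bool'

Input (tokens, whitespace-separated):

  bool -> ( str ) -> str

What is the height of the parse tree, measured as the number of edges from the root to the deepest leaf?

5

[Ty [Base bool] -> [Ty [Base ( [Ty [Base str]] )] -> [Ty [Base str]]]]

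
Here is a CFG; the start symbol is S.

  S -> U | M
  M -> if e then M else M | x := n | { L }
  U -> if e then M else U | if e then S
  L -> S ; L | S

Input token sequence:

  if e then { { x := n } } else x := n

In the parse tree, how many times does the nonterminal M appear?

[S [M if e then [M { [L [S [M { [L [S [M x := n]]] }]]] }] else [M x := n]]]

5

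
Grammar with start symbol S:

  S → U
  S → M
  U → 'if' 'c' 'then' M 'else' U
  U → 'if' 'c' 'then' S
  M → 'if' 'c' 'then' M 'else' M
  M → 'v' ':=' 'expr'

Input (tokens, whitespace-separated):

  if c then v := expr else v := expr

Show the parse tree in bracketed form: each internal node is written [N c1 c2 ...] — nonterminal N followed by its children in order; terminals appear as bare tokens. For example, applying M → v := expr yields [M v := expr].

S
M
if c then M else M
if c then v := expr else M
if c then v := expr else v := expr

[S [M if c then [M v := expr] else [M v := expr]]]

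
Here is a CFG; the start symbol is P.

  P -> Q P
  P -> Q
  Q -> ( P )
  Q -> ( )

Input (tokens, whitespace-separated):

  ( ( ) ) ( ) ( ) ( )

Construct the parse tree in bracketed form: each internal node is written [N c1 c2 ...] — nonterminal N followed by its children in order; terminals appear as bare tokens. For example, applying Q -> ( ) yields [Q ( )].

P
Q P
( P ) P
( Q ) P
( ( ) ) P
( ( ) ) Q P
( ( ) ) ( ) P
( ( ) ) ( ) Q P
( ( ) ) ( ) ( ) P
( ( ) ) ( ) ( ) Q
( ( ) ) ( ) ( ) ( )

[P [Q ( [P [Q ( )]] )] [P [Q ( )] [P [Q ( )] [P [Q ( )]]]]]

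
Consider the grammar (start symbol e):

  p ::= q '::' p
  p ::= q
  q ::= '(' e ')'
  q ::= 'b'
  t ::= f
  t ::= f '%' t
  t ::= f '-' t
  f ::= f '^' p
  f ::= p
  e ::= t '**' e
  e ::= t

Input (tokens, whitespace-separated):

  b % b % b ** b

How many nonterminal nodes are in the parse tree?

[e [t [f [p [q b]]] % [t [f [p [q b]]] % [t [f [p [q b]]]]]] ** [e [t [f [p [q b]]]]]]

18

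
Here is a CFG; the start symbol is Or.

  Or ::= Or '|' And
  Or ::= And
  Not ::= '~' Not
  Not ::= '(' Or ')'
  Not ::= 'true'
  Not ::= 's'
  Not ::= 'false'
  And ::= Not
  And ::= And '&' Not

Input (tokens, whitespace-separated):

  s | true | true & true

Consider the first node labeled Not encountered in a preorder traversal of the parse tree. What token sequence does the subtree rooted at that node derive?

[Or [Or [Or [And [Not s]]] | [And [Not true]]] | [And [And [Not true]] & [Not true]]]

s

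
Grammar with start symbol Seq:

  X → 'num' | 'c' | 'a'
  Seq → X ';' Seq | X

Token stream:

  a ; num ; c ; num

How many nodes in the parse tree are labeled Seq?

[Seq [X a] ; [Seq [X num] ; [Seq [X c] ; [Seq [X num]]]]]

4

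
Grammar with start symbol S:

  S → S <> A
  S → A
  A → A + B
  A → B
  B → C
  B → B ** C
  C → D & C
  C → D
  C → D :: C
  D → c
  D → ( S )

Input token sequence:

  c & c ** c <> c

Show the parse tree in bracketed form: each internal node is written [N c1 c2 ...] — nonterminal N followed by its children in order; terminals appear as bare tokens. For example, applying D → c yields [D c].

[S [S [A [B [B [C [D c] & [C [D c]]]] ** [C [D c]]]]] <> [A [B [C [D c]]]]]

S
S <> A
A <> A
B <> A
B ** C <> A
C ** C <> A
D & C ** C <> A
c & C ** C <> A
c & D ** C <> A
c & c ** C <> A
c & c ** D <> A
c & c ** c <> A
c & c ** c <> B
c & c ** c <> C
c & c ** c <> D
c & c ** c <> c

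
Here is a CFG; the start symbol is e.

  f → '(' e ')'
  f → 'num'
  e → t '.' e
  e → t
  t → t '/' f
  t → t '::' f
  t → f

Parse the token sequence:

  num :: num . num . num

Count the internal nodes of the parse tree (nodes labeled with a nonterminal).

11

[e [t [t [f num]] :: [f num]] . [e [t [f num]] . [e [t [f num]]]]]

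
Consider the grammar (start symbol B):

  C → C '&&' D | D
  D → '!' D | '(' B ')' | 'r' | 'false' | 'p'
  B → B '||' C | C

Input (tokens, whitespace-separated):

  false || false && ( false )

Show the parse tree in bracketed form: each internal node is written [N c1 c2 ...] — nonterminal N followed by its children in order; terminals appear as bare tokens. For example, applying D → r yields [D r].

[B [B [C [D false]]] || [C [C [D false]] && [D ( [B [C [D false]]] )]]]

B
B || C
C || C
D || C
false || C
false || C && D
false || D && D
false || false && D
false || false && ( B )
false || false && ( C )
false || false && ( D )
false || false && ( false )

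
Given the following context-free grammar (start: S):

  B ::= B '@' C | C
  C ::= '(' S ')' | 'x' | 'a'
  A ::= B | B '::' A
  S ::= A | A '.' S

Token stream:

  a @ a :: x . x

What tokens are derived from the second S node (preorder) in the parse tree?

[S [A [B [B [C a]] @ [C a]] :: [A [B [C x]]]] . [S [A [B [C x]]]]]

x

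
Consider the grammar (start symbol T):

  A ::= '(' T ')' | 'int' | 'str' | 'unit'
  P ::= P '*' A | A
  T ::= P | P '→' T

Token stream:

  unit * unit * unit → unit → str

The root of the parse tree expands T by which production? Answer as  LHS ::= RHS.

[T [P [P [P [A unit]] * [A unit]] * [A unit]] → [T [P [A unit]] → [T [P [A str]]]]]

T ::= P '→' T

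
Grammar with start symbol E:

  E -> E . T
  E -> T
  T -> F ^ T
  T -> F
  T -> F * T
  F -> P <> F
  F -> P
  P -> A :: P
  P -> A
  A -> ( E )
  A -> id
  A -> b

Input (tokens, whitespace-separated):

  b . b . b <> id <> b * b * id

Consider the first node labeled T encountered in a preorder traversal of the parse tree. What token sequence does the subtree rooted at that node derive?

[E [E [E [T [F [P [A b]]]]] . [T [F [P [A b]]]]] . [T [F [P [A b]] <> [F [P [A id]] <> [F [P [A b]]]]] * [T [F [P [A b]]] * [T [F [P [A id]]]]]]]

b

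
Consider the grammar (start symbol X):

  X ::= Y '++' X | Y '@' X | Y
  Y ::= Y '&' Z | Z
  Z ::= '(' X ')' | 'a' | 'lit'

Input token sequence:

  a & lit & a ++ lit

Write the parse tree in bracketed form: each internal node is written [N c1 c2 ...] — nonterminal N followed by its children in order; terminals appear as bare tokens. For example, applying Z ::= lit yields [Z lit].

X
Y ++ X
Y & Z ++ X
Y & Z & Z ++ X
Z & Z & Z ++ X
a & Z & Z ++ X
a & lit & Z ++ X
a & lit & a ++ X
a & lit & a ++ Y
a & lit & a ++ Z
a & lit & a ++ lit

[X [Y [Y [Y [Z a]] & [Z lit]] & [Z a]] ++ [X [Y [Z lit]]]]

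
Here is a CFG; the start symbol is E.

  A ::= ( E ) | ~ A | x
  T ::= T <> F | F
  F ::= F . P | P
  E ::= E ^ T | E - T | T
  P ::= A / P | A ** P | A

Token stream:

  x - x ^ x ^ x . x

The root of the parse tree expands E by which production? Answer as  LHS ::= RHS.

[E [E [E [E [T [F [P [A x]]]]] - [T [F [P [A x]]]]] ^ [T [F [P [A x]]]]] ^ [T [F [F [P [A x]]] . [P [A x]]]]]

E ::= E ^ T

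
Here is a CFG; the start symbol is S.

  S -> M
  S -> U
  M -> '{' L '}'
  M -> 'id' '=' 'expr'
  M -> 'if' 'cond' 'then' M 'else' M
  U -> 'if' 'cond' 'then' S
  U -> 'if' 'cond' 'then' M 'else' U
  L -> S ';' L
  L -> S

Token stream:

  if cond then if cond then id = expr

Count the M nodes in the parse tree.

1

[S [U if cond then [S [U if cond then [S [M id = expr]]]]]]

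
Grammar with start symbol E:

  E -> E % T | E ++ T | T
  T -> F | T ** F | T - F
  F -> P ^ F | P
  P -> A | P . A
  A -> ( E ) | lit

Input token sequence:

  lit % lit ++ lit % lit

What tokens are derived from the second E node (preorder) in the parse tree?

[E [E [E [E [T [F [P [A lit]]]]] % [T [F [P [A lit]]]]] ++ [T [F [P [A lit]]]]] % [T [F [P [A lit]]]]]

lit % lit ++ lit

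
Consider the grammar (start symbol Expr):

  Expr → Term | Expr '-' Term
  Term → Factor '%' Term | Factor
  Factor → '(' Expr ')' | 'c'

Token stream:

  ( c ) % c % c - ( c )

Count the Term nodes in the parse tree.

6

[Expr [Expr [Term [Factor ( [Expr [Term [Factor c]]] )] % [Term [Factor c] % [Term [Factor c]]]]] - [Term [Factor ( [Expr [Term [Factor c]]] )]]]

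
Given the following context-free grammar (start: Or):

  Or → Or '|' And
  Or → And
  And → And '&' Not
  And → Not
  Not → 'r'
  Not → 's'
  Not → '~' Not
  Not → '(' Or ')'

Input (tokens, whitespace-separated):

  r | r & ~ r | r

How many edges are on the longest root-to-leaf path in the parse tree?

5

[Or [Or [Or [And [Not r]]] | [And [And [Not r]] & [Not ~ [Not r]]]] | [And [Not r]]]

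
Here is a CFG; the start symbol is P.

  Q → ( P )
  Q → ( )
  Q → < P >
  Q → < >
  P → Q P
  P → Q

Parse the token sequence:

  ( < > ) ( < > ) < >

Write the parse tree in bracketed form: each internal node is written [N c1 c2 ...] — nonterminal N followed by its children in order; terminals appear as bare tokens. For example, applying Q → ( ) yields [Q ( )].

P
Q P
( P ) P
( Q ) P
( < > ) P
( < > ) Q P
( < > ) ( P ) P
( < > ) ( Q ) P
( < > ) ( < > ) P
( < > ) ( < > ) Q
( < > ) ( < > ) < >

[P [Q ( [P [Q < >]] )] [P [Q ( [P [Q < >]] )] [P [Q < >]]]]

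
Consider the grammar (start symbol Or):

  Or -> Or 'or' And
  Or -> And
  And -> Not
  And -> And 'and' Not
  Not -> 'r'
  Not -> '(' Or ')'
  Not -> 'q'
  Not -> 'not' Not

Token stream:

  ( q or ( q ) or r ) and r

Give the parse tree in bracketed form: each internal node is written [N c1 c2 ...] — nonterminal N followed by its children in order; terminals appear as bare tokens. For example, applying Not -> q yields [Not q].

Or
And
And and Not
Not and Not
( Or ) and Not
( Or or And ) and Not
( Or or And or And ) and Not
( And or And or And ) and Not
( Not or And or And ) and Not
( q or And or And ) and Not
( q or Not or And ) and Not
( q or ( Or ) or And ) and Not
( q or ( And ) or And ) and Not
( q or ( Not ) or And ) and Not
( q or ( q ) or And ) and Not
( q or ( q ) or Not ) and Not
( q or ( q ) or r ) and Not
( q or ( q ) or r ) and r

[Or [And [And [Not ( [Or [Or [Or [And [Not q]]] or [And [Not ( [Or [And [Not q]]] )]]] or [And [Not r]]] )]] and [Not r]]]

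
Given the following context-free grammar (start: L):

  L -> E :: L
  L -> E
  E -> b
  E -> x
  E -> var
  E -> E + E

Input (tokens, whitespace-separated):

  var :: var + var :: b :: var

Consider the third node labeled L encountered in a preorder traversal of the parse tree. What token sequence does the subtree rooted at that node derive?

b :: var

[L [E var] :: [L [E [E var] + [E var]] :: [L [E b] :: [L [E var]]]]]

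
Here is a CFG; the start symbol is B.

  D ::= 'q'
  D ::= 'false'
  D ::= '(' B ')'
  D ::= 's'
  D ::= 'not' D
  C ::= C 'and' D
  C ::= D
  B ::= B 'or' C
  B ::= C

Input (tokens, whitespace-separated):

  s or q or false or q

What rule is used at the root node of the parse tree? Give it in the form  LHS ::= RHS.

[B [B [B [B [C [D s]]] or [C [D q]]] or [C [D false]]] or [C [D q]]]

B ::= B 'or' C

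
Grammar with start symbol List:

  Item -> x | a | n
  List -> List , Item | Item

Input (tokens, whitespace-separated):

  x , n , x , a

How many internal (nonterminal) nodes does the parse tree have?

8

[List [List [List [List [Item x]] , [Item n]] , [Item x]] , [Item a]]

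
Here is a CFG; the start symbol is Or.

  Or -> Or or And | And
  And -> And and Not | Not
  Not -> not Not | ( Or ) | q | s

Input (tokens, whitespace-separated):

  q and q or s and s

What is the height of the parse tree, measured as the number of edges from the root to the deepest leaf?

5

[Or [Or [And [And [Not q]] and [Not q]]] or [And [And [Not s]] and [Not s]]]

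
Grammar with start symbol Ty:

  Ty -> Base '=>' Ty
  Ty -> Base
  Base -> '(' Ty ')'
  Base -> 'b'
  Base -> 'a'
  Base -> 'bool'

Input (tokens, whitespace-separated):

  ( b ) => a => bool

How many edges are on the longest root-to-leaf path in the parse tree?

4

[Ty [Base ( [Ty [Base b]] )] => [Ty [Base a] => [Ty [Base bool]]]]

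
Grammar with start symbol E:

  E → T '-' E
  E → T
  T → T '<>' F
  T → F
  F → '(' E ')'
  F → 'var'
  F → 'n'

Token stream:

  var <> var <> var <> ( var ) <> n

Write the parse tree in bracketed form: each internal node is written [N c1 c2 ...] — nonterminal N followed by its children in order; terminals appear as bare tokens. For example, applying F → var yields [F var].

E
T
T <> F
T <> F <> F
T <> F <> F <> F
T <> F <> F <> F <> F
F <> F <> F <> F <> F
var <> F <> F <> F <> F
var <> var <> F <> F <> F
var <> var <> var <> F <> F
var <> var <> var <> ( E ) <> F
var <> var <> var <> ( T ) <> F
var <> var <> var <> ( F ) <> F
var <> var <> var <> ( var ) <> F
var <> var <> var <> ( var ) <> n

[E [T [T [T [T [T [F var]] <> [F var]] <> [F var]] <> [F ( [E [T [F var]]] )]] <> [F n]]]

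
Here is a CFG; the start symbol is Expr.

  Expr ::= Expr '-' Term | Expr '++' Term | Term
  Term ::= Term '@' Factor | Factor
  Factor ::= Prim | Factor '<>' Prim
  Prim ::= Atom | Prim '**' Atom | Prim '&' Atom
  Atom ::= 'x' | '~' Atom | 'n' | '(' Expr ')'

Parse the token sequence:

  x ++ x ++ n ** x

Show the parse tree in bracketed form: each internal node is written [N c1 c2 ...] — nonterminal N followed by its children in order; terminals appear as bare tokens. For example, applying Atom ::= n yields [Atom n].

[Expr [Expr [Expr [Term [Factor [Prim [Atom x]]]]] ++ [Term [Factor [Prim [Atom x]]]]] ++ [Term [Factor [Prim [Prim [Atom n]] ** [Atom x]]]]]

Expr
Expr ++ Term
Expr ++ Term ++ Term
Term ++ Term ++ Term
Factor ++ Term ++ Term
Prim ++ Term ++ Term
Atom ++ Term ++ Term
x ++ Term ++ Term
x ++ Factor ++ Term
x ++ Prim ++ Term
x ++ Atom ++ Term
x ++ x ++ Term
x ++ x ++ Factor
x ++ x ++ Prim
x ++ x ++ Prim ** Atom
x ++ x ++ Atom ** Atom
x ++ x ++ n ** Atom
x ++ x ++ n ** x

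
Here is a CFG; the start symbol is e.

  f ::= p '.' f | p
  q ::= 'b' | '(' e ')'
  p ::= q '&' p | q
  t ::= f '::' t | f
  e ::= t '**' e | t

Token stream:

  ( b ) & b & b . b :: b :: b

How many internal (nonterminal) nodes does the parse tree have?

25

[e [t [f [p [q ( [e [t [f [p [q b]]]]] )] & [p [q b] & [p [q b]]]] . [f [p [q b]]]] :: [t [f [p [q b]]] :: [t [f [p [q b]]]]]]]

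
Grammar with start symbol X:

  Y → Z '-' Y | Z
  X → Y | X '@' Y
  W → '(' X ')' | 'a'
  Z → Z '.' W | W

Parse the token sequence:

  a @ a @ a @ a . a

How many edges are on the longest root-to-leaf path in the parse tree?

7

[X [X [X [X [Y [Z [W a]]]] @ [Y [Z [W a]]]] @ [Y [Z [W a]]]] @ [Y [Z [Z [W a]] . [W a]]]]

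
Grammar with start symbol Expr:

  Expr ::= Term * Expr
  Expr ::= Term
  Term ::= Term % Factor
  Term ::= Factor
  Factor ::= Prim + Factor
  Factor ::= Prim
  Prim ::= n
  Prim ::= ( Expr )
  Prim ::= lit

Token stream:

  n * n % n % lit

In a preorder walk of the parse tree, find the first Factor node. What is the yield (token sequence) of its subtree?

n

[Expr [Term [Factor [Prim n]]] * [Expr [Term [Term [Term [Factor [Prim n]]] % [Factor [Prim n]]] % [Factor [Prim lit]]]]]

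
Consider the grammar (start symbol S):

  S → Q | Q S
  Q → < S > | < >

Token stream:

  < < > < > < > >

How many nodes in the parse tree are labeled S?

[S [Q < [S [Q < >] [S [Q < >] [S [Q < >]]]] >]]

4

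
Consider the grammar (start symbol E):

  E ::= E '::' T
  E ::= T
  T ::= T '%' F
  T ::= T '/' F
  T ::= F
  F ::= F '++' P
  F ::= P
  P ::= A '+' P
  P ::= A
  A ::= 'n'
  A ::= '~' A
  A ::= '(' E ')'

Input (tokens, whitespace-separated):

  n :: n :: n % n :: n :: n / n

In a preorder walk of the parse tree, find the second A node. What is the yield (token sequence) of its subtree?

n

[E [E [E [E [E [T [F [P [A n]]]]] :: [T [F [P [A n]]]]] :: [T [T [F [P [A n]]]] % [F [P [A n]]]]] :: [T [F [P [A n]]]]] :: [T [T [F [P [A n]]]] / [F [P [A n]]]]]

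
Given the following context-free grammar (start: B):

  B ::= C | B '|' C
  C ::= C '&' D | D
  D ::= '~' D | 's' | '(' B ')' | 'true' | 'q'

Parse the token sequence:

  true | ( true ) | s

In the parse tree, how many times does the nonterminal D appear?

[B [B [B [C [D true]]] | [C [D ( [B [C [D true]]] )]]] | [C [D s]]]

4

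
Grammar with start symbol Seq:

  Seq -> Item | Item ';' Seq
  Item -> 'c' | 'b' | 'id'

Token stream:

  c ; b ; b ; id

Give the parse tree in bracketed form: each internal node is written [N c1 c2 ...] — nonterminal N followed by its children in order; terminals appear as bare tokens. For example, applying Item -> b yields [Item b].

Seq
Item ; Seq
c ; Seq
c ; Item ; Seq
c ; b ; Seq
c ; b ; Item ; Seq
c ; b ; b ; Seq
c ; b ; b ; Item
c ; b ; b ; id

[Seq [Item c] ; [Seq [Item b] ; [Seq [Item b] ; [Seq [Item id]]]]]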